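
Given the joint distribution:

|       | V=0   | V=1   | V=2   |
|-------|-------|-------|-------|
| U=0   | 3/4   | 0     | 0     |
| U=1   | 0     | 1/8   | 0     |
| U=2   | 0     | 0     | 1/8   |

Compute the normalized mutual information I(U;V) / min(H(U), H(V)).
Marginal P(U) (row sums):
  P(U=0) = 3/4 + 0 + 0 = 3/4
  P(U=1) = 0 + 1/8 + 0 = 1/8
  P(U=2) = 0 + 0 + 1/8 = 1/8
Marginal P(V) (column sums):
  P(V=0) = 3/4 + 0 + 0 = 3/4
  P(V=1) = 0 + 1/8 + 0 = 1/8
  P(V=2) = 0 + 0 + 1/8 = 1/8

H(U) = -[(3/4)·log₂(3/4) + (1/8)·log₂(1/8) + (1/8)·log₂(1/8)]
  = 0.3113 + 0.3750 + 0.3750
  = 1.0613 bits
H(V) = -[(3/4)·log₂(3/4) + (1/8)·log₂(1/8) + (1/8)·log₂(1/8)]
  = 0.3113 + 0.3750 + 0.3750
  = 1.0613 bits
H(U,V) = -[(3/4)·log₂(3/4) + (1/8)·log₂(1/8) + (1/8)·log₂(1/8)]
  = 0.3113 + 0.3750 + 0.3750
  = 1.0613 bits

I(U;V) = H(U) + H(V) - H(U,V)
  = 1.0613 + 1.0613 - 1.0613
  = 1.0613 bits

min(H(U), H(V)) = min(1.0613, 1.0613) = 1.0613 bits
Normalized MI = 1.0613 / 1.0613 = 1.0000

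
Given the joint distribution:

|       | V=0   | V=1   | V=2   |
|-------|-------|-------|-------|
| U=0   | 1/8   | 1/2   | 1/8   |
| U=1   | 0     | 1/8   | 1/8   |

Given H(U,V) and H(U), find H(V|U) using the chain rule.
From the chain rule: H(U,V) = H(U) + H(V|U)
Therefore: H(V|U) = H(U,V) - H(U)

H(U,V) = -[(1/8)·log₂(1/8) + (1/2)·log₂(1/2) + (1/8)·log₂(1/8) + (1/8)·log₂(1/8) + (1/8)·log₂(1/8)]
  = 0.3750 + 0.5000 + 0.3750 + 0.3750 + 0.3750
  = 2.0000 bits
Marginal P(U) (row sums):
  P(U=0) = 1/8 + 1/2 + 1/8 = 3/4
  P(U=1) = 0 + 1/8 + 1/8 = 1/4
H(U) = -[(3/4)·log₂(3/4) + (1/4)·log₂(1/4)]
  = 0.3113 + 0.5000
  = 0.8113 bits

H(V|U) = 2.0000 - 0.8113 = 1.1887 bits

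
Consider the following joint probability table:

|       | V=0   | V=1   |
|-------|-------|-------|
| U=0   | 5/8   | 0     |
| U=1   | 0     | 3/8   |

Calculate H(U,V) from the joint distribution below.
H(U,V) = -Σ P(U,V) log₂ P(U,V), summed over the non-zero cells:
H(U,V) = -[(5/8)·log₂(5/8) + (3/8)·log₂(3/8)]
  = 0.4238 + 0.5306
  = 0.9544 bits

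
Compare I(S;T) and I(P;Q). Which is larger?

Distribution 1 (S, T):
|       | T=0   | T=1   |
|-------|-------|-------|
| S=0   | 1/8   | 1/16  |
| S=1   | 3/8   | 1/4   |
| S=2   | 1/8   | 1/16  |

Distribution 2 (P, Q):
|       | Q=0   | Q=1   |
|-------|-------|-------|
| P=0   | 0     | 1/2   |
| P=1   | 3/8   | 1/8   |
Distribution 1 (S, T):
Marginal P(S) (row sums):
  P(S=0) = 1/8 + 1/16 = 3/16
  P(S=1) = 3/8 + 1/4 = 5/8
  P(S=2) = 1/8 + 1/16 = 3/16
Marginal P(T) (column sums):
  P(T=0) = 1/8 + 3/8 + 1/8 = 5/8
  P(T=1) = 1/16 + 1/4 + 1/16 = 3/8

H(S) = -[(3/16)·log₂(3/16) + (5/8)·log₂(5/8) + (3/16)·log₂(3/16)]
  = 0.4528 + 0.4238 + 0.4528
  = 1.3294 bits
H(T) = -[(5/8)·log₂(5/8) + (3/8)·log₂(3/8)]
  = 0.4238 + 0.5306
  = 0.9544 bits
H(S,T) = -[(1/8)·log₂(1/8) + (1/16)·log₂(1/16) + (3/8)·log₂(3/8) + (1/4)·log₂(1/4) + (1/8)·log₂(1/8) + (1/16)·log₂(1/16)]
  = 0.3750 + 0.2500 + 0.5306 + 0.5000 + 0.3750 + 0.2500
  = 2.2806 bits

I(S;T) = H(S) + H(T) - H(S,T)
  = 1.3294 + 0.9544 - 2.2806
  = 0.0032 bits

Distribution 2 (P, Q):
Marginal P(P) (row sums):
  P(P=0) = 0 + 1/2 = 1/2
  P(P=1) = 3/8 + 1/8 = 1/2
Marginal P(Q) (column sums):
  P(Q=0) = 0 + 3/8 = 3/8
  P(Q=1) = 1/2 + 1/8 = 5/8

H(P) = -[(1/2)·log₂(1/2) + (1/2)·log₂(1/2)]
  = 0.5000 + 0.5000
  = 1.0000 bits
H(Q) = -[(3/8)·log₂(3/8) + (5/8)·log₂(5/8)]
  = 0.5306 + 0.4238
  = 0.9544 bits
H(P,Q) = -[(1/2)·log₂(1/2) + (3/8)·log₂(3/8) + (1/8)·log₂(1/8)]
  = 0.5000 + 0.5306 + 0.3750
  = 1.4056 bits

I(P;Q) = H(P) + H(Q) - H(P,Q)
  = 1.0000 + 0.9544 - 1.4056
  = 0.5488 bits

I(P;Q) = 0.5488 bits > I(S;T) = 0.0032 bits, so (P, Q) has the higher mutual information (stronger dependence).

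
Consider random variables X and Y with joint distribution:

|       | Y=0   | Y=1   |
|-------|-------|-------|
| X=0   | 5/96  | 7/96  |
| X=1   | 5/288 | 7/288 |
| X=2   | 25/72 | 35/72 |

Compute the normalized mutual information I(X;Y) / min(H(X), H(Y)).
Marginal P(X) (row sums):
  P(X=0) = 5/96 + 7/96 = 1/8
  P(X=1) = 5/288 + 7/288 = 1/24
  P(X=2) = 25/72 + 35/72 = 5/6
Marginal P(Y) (column sums):
  P(Y=0) = 5/96 + 5/288 + 25/72 = 5/12
  P(Y=1) = 7/96 + 7/288 + 35/72 = 7/12

H(X) = -[(1/8)·log₂(1/8) + (1/24)·log₂(1/24) + (5/6)·log₂(5/6)]
  = 0.3750 + 0.1910 + 0.2192
  = 0.7852 bits
H(Y) = -[(5/12)·log₂(5/12) + (7/12)·log₂(7/12)]
  = 0.5263 + 0.4536
  = 0.9799 bits
H(X,Y) = -[(5/96)·log₂(5/96) + (7/96)·log₂(7/96) + (5/288)·log₂(5/288) + (7/288)·log₂(7/288) + (25/72)·log₂(25/72) + (35/72)·log₂(35/72)]
  = 0.2220 + 0.2755 + 0.1015 + 0.1303 + 0.5299 + 0.5059
  = 1.7651 bits

I(X;Y) = H(X) + H(Y) - H(X,Y)
  = 0.7852 + 0.9799 - 1.7651
  = 0.0000 bits

min(H(X), H(Y)) = min(0.7852, 0.9799) = 0.7852 bits
Normalized MI = 0.0000 / 0.7852 = 0.0000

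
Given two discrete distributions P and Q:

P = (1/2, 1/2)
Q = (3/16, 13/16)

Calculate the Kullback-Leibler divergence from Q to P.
D(P||Q) = Σ P(i) log₂(P(i)/Q(i))
  i=0: (1/2) × log₂((1/2)/(3/16)) = (1/2) × log₂(8/3) = 0.7075
  i=1: (1/2) × log₂((1/2)/(13/16)) = (1/2) × log₂(8/13) = -0.3502
D(P||Q) = 0.7075 - 0.3502
  = 0.3573 bits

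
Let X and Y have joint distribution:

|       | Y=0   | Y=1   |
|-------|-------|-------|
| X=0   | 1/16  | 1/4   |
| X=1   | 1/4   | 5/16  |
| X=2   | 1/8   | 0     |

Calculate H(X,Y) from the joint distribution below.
H(X,Y) = -Σ P(X,Y) log₂ P(X,Y), summed over the non-zero cells:
H(X,Y) = -[(1/16)·log₂(1/16) + (1/4)·log₂(1/4) + (1/4)·log₂(1/4) + (5/16)·log₂(5/16) + (1/8)·log₂(1/8)]
  = 0.2500 + 0.5000 + 0.5000 + 0.5244 + 0.3750
  = 2.1494 bits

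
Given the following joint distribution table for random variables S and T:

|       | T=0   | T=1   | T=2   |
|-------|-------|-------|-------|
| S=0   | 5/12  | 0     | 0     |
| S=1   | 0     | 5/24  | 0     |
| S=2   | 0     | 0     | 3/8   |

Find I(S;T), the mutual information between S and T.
Marginal P(S) (row sums):
  P(S=0) = 5/12 + 0 + 0 = 5/12
  P(S=1) = 0 + 5/24 + 0 = 5/24
  P(S=2) = 0 + 0 + 3/8 = 3/8
Marginal P(T) (column sums):
  P(T=0) = 5/12 + 0 + 0 = 5/12
  P(T=1) = 0 + 5/24 + 0 = 5/24
  P(T=2) = 0 + 0 + 3/8 = 3/8

H(S) = -[(5/12)·log₂(5/12) + (5/24)·log₂(5/24) + (3/8)·log₂(3/8)]
  = 0.5263 + 0.4715 + 0.5306
  = 1.5284 bits
H(T) = -[(5/12)·log₂(5/12) + (5/24)·log₂(5/24) + (3/8)·log₂(3/8)]
  = 0.5263 + 0.4715 + 0.5306
  = 1.5284 bits
H(S,T) = -[(5/12)·log₂(5/12) + (5/24)·log₂(5/24) + (3/8)·log₂(3/8)]
  = 0.5263 + 0.4715 + 0.5306
  = 1.5284 bits

I(S;T) = H(S) + H(T) - H(S,T)
  = 1.5284 + 1.5284 - 1.5284
  = 1.5284 bits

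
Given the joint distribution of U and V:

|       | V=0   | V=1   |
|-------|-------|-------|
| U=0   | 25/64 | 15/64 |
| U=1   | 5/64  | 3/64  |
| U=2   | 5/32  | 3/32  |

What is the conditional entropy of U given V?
Marginal P(V) (column sums):
  P(V=0) = 25/64 + 5/64 + 5/32 = 5/8
  P(V=1) = 15/64 + 3/64 + 3/32 = 3/8

H(U|V) = -Σ P(U,V)·log₂ P(U|V), where P(U|V) = P(U,V) / P(V)
  (U=0,V=0): P(U|V) = (25/64)/(5/8) = 5/8;  -(25/64)·log₂(5/8) = 0.2649
  (U=0,V=1): P(U|V) = (15/64)/(3/8) = 5/8;  -(15/64)·log₂(5/8) = 0.1589
  (U=1,V=0): P(U|V) = (5/64)/(5/8) = 1/8;  -(5/64)·log₂(1/8) = 0.2344
  (U=1,V=1): P(U|V) = (3/64)/(3/8) = 1/8;  -(3/64)·log₂(1/8) = 0.1406
  (U=2,V=0): P(U|V) = (5/32)/(5/8) = 1/4;  -(5/32)·log₂(1/4) = 0.3125
  (U=2,V=1): P(U|V) = (3/32)/(3/8) = 1/4;  -(3/32)·log₂(1/4) = 0.1875
H(U|V) = 0.2649 + 0.1589 + 0.2344 + 0.1406 + 0.3125 + 0.1875
  = 1.2988 bits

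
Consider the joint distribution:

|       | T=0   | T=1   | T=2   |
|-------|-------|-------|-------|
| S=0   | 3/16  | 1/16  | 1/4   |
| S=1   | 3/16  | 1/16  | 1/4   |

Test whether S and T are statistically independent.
Marginal P(S) (row sums):
  P(S=0) = 3/16 + 1/16 + 1/4 = 1/2
  P(S=1) = 3/16 + 1/16 + 1/4 = 1/2
Marginal P(T) (column sums):
  P(T=0) = 3/16 + 3/16 = 3/8
  P(T=1) = 1/16 + 1/16 = 1/8
  P(T=2) = 1/4 + 1/4 = 1/2

S and T are independent iff P(S=i,T=j) = P(S=i)·P(T=j) for every cell.
  P(S=0)·P(T=0) = 1/2 × 3/8 = 3/16 = P(S=0,T=0) ✓
  P(S=0)·P(T=1) = 1/2 × 1/8 = 1/16 = P(S=0,T=1) ✓
  P(S=0)·P(T=2) = 1/2 × 1/2 = 1/4 = P(S=0,T=2) ✓
  P(S=1)·P(T=0) = 1/2 × 3/8 = 3/16 = P(S=1,T=0) ✓
  P(S=1)·P(T=1) = 1/2 × 1/8 = 1/16 = P(S=1,T=1) ✓
  P(S=1)·P(T=2) = 1/2 × 1/2 = 1/4 = P(S=1,T=2) ✓

Yes, S and T are independent: every cell factors, so I(S;T) = 0 bits.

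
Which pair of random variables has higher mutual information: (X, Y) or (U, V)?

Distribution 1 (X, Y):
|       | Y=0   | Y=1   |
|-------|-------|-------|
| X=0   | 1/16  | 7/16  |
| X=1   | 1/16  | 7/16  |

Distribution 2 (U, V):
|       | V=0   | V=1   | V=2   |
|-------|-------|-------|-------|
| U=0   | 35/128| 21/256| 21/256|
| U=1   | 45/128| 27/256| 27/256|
Distribution 1 (X, Y):
Marginal P(X) (row sums):
  P(X=0) = 1/16 + 7/16 = 1/2
  P(X=1) = 1/16 + 7/16 = 1/2
Marginal P(Y) (column sums):
  P(Y=0) = 1/16 + 1/16 = 1/8
  P(Y=1) = 7/16 + 7/16 = 7/8

H(X) = -[(1/2)·log₂(1/2) + (1/2)·log₂(1/2)]
  = 0.5000 + 0.5000
  = 1.0000 bits
H(Y) = -[(1/8)·log₂(1/8) + (7/8)·log₂(7/8)]
  = 0.3750 + 0.1686
  = 0.5436 bits
H(X,Y) = -[(1/16)·log₂(1/16) + (7/16)·log₂(7/16) + (1/16)·log₂(1/16) + (7/16)·log₂(7/16)]
  = 0.2500 + 0.5218 + 0.2500 + 0.5218
  = 1.5436 bits

I(X;Y) = H(X) + H(Y) - H(X,Y)
  = 1.0000 + 0.5436 - 1.5436
  = 0.0000 bits

Distribution 2 (U, V):
Marginal P(U) (row sums):
  P(U=0) = 35/128 + 21/256 + 21/256 = 7/16
  P(U=1) = 45/128 + 27/256 + 27/256 = 9/16
Marginal P(V) (column sums):
  P(V=0) = 35/128 + 45/128 = 5/8
  P(V=1) = 21/256 + 27/256 = 3/16
  P(V=2) = 21/256 + 27/256 = 3/16

H(U) = -[(7/16)·log₂(7/16) + (9/16)·log₂(9/16)]
  = 0.5218 + 0.4669
  = 0.9887 bits
H(V) = -[(5/8)·log₂(5/8) + (3/16)·log₂(3/16) + (3/16)·log₂(3/16)]
  = 0.4238 + 0.4528 + 0.4528
  = 1.3294 bits
H(U,V) = -[(35/128)·log₂(35/128) + (21/256)·log₂(21/256) + (21/256)·log₂(21/256) + (45/128)·log₂(45/128) + (27/256)·log₂(27/256) + (27/256)·log₂(27/256)]
  = 0.5115 + 0.2959 + 0.2959 + 0.5302 + 0.3423 + 0.3423
  = 2.3181 bits

I(U;V) = H(U) + H(V) - H(U,V)
  = 0.9887 + 1.3294 - 2.3181
  = 0.0000 bits

Both joint tables factor as the product of their marginals, so I(X;Y) = I(U;V) = 0 bits: neither is larger (both pairs are independent).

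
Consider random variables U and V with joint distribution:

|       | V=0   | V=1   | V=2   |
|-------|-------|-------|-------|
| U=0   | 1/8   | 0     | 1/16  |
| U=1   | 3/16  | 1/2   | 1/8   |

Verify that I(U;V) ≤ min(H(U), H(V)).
Marginal P(U) (row sums):
  P(U=0) = 1/8 + 0 + 1/16 = 3/16
  P(U=1) = 3/16 + 1/2 + 1/8 = 13/16
Marginal P(V) (column sums):
  P(V=0) = 1/8 + 3/16 = 5/16
  P(V=1) = 0 + 1/2 = 1/2
  P(V=2) = 1/16 + 1/8 = 3/16

H(U) = -[(3/16)·log₂(3/16) + (13/16)·log₂(13/16)]
  = 0.4528 + 0.2434
  = 0.6962 bits
H(V) = -[(5/16)·log₂(5/16) + (1/2)·log₂(1/2) + (3/16)·log₂(3/16)]
  = 0.5244 + 0.5000 + 0.4528
  = 1.4772 bits
H(U,V) = -[(1/8)·log₂(1/8) + (1/16)·log₂(1/16) + (3/16)·log₂(3/16) + (1/2)·log₂(1/2) + (1/8)·log₂(1/8)]
  = 0.3750 + 0.2500 + 0.4528 + 0.5000 + 0.3750
  = 1.9528 bits

I(U;V) = H(U) + H(V) - H(U,V)
  = 0.6962 + 1.4772 - 1.9528
  = 0.2206 bits

min(H(U), H(V)) = min(0.6962, 1.4772) = 0.6962 bits
Since 0.2206 ≤ 0.6962, the bound is satisfied ✓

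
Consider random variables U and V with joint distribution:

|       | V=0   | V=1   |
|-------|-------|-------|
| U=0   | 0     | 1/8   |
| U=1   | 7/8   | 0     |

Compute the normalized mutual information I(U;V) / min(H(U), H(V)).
Marginal P(U) (row sums):
  P(U=0) = 0 + 1/8 = 1/8
  P(U=1) = 7/8 + 0 = 7/8
Marginal P(V) (column sums):
  P(V=0) = 0 + 7/8 = 7/8
  P(V=1) = 1/8 + 0 = 1/8

H(U) = -[(1/8)·log₂(1/8) + (7/8)·log₂(7/8)]
  = 0.3750 + 0.1686
  = 0.5436 bits
H(V) = -[(7/8)·log₂(7/8) + (1/8)·log₂(1/8)]
  = 0.1686 + 0.3750
  = 0.5436 bits
H(U,V) = -[(1/8)·log₂(1/8) + (7/8)·log₂(7/8)]
  = 0.3750 + 0.1686
  = 0.5436 bits

I(U;V) = H(U) + H(V) - H(U,V)
  = 0.5436 + 0.5436 - 0.5436
  = 0.5436 bits

min(H(U), H(V)) = min(0.5436, 0.5436) = 0.5436 bits
Normalized MI = 0.5436 / 0.5436 = 1.0000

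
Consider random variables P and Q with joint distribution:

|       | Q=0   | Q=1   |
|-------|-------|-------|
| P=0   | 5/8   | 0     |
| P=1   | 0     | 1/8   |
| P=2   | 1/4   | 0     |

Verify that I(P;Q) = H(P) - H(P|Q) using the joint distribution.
Left side, from I(P;Q) = H(P) + H(Q) - H(P,Q):
Marginal P(P) (row sums):
  P(P=0) = 5/8 + 0 = 5/8
  P(P=1) = 0 + 1/8 = 1/8
  P(P=2) = 1/4 + 0 = 1/4
Marginal P(Q) (column sums):
  P(Q=0) = 5/8 + 0 + 1/4 = 7/8
  P(Q=1) = 0 + 1/8 + 0 = 1/8

H(P) = -[(5/8)·log₂(5/8) + (1/8)·log₂(1/8) + (1/4)·log₂(1/4)]
  = 0.4238 + 0.3750 + 0.5000
  = 1.2988 bits
H(Q) = -[(7/8)·log₂(7/8) + (1/8)·log₂(1/8)]
  = 0.1686 + 0.3750
  = 0.5436 bits
H(P,Q) = -[(5/8)·log₂(5/8) + (1/8)·log₂(1/8) + (1/4)·log₂(1/4)]
  = 0.4238 + 0.3750 + 0.5000
  = 1.2988 bits

I(P;Q) = H(P) + H(Q) - H(P,Q)
  = 1.2988 + 0.5436 - 1.2988
  = 0.5436 bits

Right side, with H(P|Q) computed directly from the conditional probabilities:
H(P|Q) = -Σ P(P,Q)·log₂ P(P|Q), where P(P|Q) = P(P,Q) / P(Q)
  (cells with P(P,Q) = 0 contribute 0)
  (P=0,Q=0): P(P|Q) = (5/8)/(7/8) = 5/7;  -(5/8)·log₂(5/7) = 0.3034
  (P=1,Q=1): P(P|Q) = (1/8)/(1/8) = 1;  -(1/8)·log₂(1) = 0.0000
  (P=2,Q=0): P(P|Q) = (1/4)/(7/8) = 2/7;  -(1/4)·log₂(2/7) = 0.4518
H(P|Q) = 0.3034 + 0.0000 + 0.4518
  = 0.7552 bits
H(P) - H(P|Q) = 1.2988 - 0.7552 = 0.5436 bits

Both sides equal 0.5436 bits, so I(P;Q) = H(P) - H(P|Q) ✓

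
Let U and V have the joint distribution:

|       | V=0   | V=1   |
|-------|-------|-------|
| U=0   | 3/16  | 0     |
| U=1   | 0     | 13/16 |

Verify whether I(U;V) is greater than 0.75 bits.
Marginal P(U) (row sums):
  P(U=0) = 3/16 + 0 = 3/16
  P(U=1) = 0 + 13/16 = 13/16
Marginal P(V) (column sums):
  P(V=0) = 3/16 + 0 = 3/16
  P(V=1) = 0 + 13/16 = 13/16

H(U) = -[(3/16)·log₂(3/16) + (13/16)·log₂(13/16)]
  = 0.4528 + 0.2434
  = 0.6962 bits
H(V) = -[(3/16)·log₂(3/16) + (13/16)·log₂(13/16)]
  = 0.4528 + 0.2434
  = 0.6962 bits
H(U,V) = -[(3/16)·log₂(3/16) + (13/16)·log₂(13/16)]
  = 0.4528 + 0.2434
  = 0.6962 bits

I(U;V) = H(U) + H(V) - H(U,V)
  = 0.6962 + 0.6962 - 0.6962
  = 0.6962 bits

No. I(U;V) = 0.6962 bits, which is ≤ 0.75 bits.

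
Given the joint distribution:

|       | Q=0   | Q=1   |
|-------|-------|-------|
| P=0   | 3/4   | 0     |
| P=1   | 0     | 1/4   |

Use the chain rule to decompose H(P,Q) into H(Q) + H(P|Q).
By the chain rule: H(P,Q) = H(Q) + H(P|Q)

Marginal P(Q) (column sums):
  P(Q=0) = 3/4 + 0 = 3/4
  P(Q=1) = 0 + 1/4 = 1/4
H(Q) = -[(3/4)·log₂(3/4) + (1/4)·log₂(1/4)]
  = 0.3113 + 0.5000
  = 0.8113 bits
H(P|Q) = -Σ P(P,Q)·log₂ P(P|Q), where P(P|Q) = P(P,Q) / P(Q)
  (cells with P(P,Q) = 0 contribute 0)
  (P=0,Q=0): P(P|Q) = (3/4)/(3/4) = 1;  -(3/4)·log₂(1) = 0.0000
  (P=1,Q=1): P(P|Q) = (1/4)/(1/4) = 1;  -(1/4)·log₂(1) = 0.0000
H(P|Q) = 0.0000 + 0.0000
  = 0.0000 bits

H(P,Q) = H(Q) + H(P|Q) = 0.8113 + 0.0000 = 0.8113 bits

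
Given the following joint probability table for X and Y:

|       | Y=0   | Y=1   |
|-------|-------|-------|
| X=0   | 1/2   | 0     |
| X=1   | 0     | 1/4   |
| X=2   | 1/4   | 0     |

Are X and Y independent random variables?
Marginal P(X) (row sums):
  P(X=0) = 1/2 + 0 = 1/2
  P(X=1) = 0 + 1/4 = 1/4
  P(X=2) = 1/4 + 0 = 1/4
Marginal P(Y) (column sums):
  P(Y=0) = 1/2 + 0 + 1/4 = 3/4
  P(Y=1) = 0 + 1/4 + 0 = 1/4

X and Y are independent iff P(X=i,Y=j) = P(X=i)·P(Y=j) for every cell.
  P(X=0)·P(Y=0) = 1/2 × 3/4 = 3/8, but P(X=0,Y=0) = 1/2 ✗

No, X and Y are not independent. Quantitatively, I(X;Y) > 0:

H(X) = -[(1/2)·log₂(1/2) + (1/4)·log₂(1/4) + (1/4)·log₂(1/4)]
  = 0.5000 + 0.5000 + 0.5000
  = 1.5000 bits
H(Y) = -[(3/4)·log₂(3/4) + (1/4)·log₂(1/4)]
  = 0.3113 + 0.5000
  = 0.8113 bits
H(X,Y) = -[(1/2)·log₂(1/2) + (1/4)·log₂(1/4) + (1/4)·log₂(1/4)]
  = 0.5000 + 0.5000 + 0.5000
  = 1.5000 bits
I(X;Y) = H(X) + H(Y) - H(X,Y) = 1.5000 + 0.8113 - 1.5000 = 0.8113 bits > 0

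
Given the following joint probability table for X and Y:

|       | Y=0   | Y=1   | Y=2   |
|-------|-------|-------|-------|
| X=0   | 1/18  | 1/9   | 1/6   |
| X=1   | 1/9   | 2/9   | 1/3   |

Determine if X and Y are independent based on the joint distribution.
Marginal P(X) (row sums):
  P(X=0) = 1/18 + 1/9 + 1/6 = 1/3
  P(X=1) = 1/9 + 2/9 + 1/3 = 2/3
Marginal P(Y) (column sums):
  P(Y=0) = 1/18 + 1/9 = 1/6
  P(Y=1) = 1/9 + 2/9 = 1/3
  P(Y=2) = 1/6 + 1/3 = 1/2

X and Y are independent iff P(X=i,Y=j) = P(X=i)·P(Y=j) for every cell.
  P(X=0)·P(Y=0) = 1/3 × 1/6 = 1/18 = P(X=0,Y=0) ✓
  P(X=0)·P(Y=1) = 1/3 × 1/3 = 1/9 = P(X=0,Y=1) ✓
  P(X=0)·P(Y=2) = 1/3 × 1/2 = 1/6 = P(X=0,Y=2) ✓
  P(X=1)·P(Y=0) = 2/3 × 1/6 = 1/9 = P(X=1,Y=0) ✓
  P(X=1)·P(Y=1) = 2/3 × 1/3 = 2/9 = P(X=1,Y=1) ✓
  P(X=1)·P(Y=2) = 2/3 × 1/2 = 1/3 = P(X=1,Y=2) ✓

Yes, X and Y are independent: every cell factors, so I(X;Y) = 0 bits.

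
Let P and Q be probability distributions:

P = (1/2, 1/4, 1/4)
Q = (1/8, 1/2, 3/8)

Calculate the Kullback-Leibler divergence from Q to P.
D(P||Q) = Σ P(i) log₂(P(i)/Q(i))
  i=0: (1/2) × log₂((1/2)/(1/8)) = (1/2) × log₂(4) = 1.0000
  i=1: (1/4) × log₂((1/4)/(1/2)) = (1/4) × log₂(1/2) = -0.2500
  i=2: (1/4) × log₂((1/4)/(3/8)) = (1/4) × log₂(2/3) = -0.1462
D(P||Q) = 1.0000 - 0.2500 - 0.1462
  = 0.6038 bits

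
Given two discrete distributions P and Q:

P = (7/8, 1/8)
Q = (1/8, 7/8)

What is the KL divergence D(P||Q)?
D(P||Q) = Σ P(i) log₂(P(i)/Q(i))
  i=0: (7/8) × log₂((7/8)/(1/8)) = (7/8) × log₂(7) = 2.4564
  i=1: (1/8) × log₂((1/8)/(7/8)) = (1/8) × log₂(1/7) = -0.3509
D(P||Q) = 2.4564 - 0.3509
  = 2.1055 bits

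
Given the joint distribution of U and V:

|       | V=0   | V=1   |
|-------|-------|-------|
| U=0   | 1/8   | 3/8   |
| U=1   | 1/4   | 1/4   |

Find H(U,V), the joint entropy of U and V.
H(U,V) = -Σ P(U,V) log₂ P(U,V), summed over the non-zero cells:
H(U,V) = -[(1/8)·log₂(1/8) + (3/8)·log₂(3/8) + (1/4)·log₂(1/4) + (1/4)·log₂(1/4)]
  = 0.3750 + 0.5306 + 0.5000 + 0.5000
  = 1.9056 bits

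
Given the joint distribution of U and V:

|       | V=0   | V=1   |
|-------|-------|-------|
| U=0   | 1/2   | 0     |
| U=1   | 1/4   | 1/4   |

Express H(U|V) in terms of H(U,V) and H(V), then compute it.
H(U|V) = H(U,V) - H(V)

Marginal P(V) (column sums):
  P(V=0) = 1/2 + 1/4 = 3/4
  P(V=1) = 0 + 1/4 = 1/4

H(U,V) = -[(1/2)·log₂(1/2) + (1/4)·log₂(1/4) + (1/4)·log₂(1/4)]
  = 0.5000 + 0.5000 + 0.5000
  = 1.5000 bits
H(V) = -[(3/4)·log₂(3/4) + (1/4)·log₂(1/4)]
  = 0.3113 + 0.5000
  = 0.8113 bits

H(U|V) = 1.5000 - 0.8113 = 0.6887 bits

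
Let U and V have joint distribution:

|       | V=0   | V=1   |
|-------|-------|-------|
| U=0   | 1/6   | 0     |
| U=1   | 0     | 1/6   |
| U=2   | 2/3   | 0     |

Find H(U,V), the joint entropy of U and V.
H(U,V) = -Σ P(U,V) log₂ P(U,V), summed over the non-zero cells:
H(U,V) = -[(1/6)·log₂(1/6) + (1/6)·log₂(1/6) + (2/3)·log₂(2/3)]
  = 0.4308 + 0.4308 + 0.3900
  = 1.2516 bits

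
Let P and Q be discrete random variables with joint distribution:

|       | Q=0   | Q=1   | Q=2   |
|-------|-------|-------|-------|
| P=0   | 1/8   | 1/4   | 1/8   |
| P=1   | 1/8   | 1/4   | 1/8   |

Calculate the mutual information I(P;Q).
Marginal P(P) (row sums):
  P(P=0) = 1/8 + 1/4 + 1/8 = 1/2
  P(P=1) = 1/8 + 1/4 + 1/8 = 1/2
Marginal P(Q) (column sums):
  P(Q=0) = 1/8 + 1/8 = 1/4
  P(Q=1) = 1/4 + 1/4 = 1/2
  P(Q=2) = 1/8 + 1/8 = 1/4

H(P) = -[(1/2)·log₂(1/2) + (1/2)·log₂(1/2)]
  = 0.5000 + 0.5000
  = 1.0000 bits
H(Q) = -[(1/4)·log₂(1/4) + (1/2)·log₂(1/2) + (1/4)·log₂(1/4)]
  = 0.5000 + 0.5000 + 0.5000
  = 1.5000 bits
H(P,Q) = -[(1/8)·log₂(1/8) + (1/4)·log₂(1/4) + (1/8)·log₂(1/8) + (1/8)·log₂(1/8) + (1/4)·log₂(1/4) + (1/8)·log₂(1/8)]
  = 0.3750 + 0.5000 + 0.3750 + 0.3750 + 0.5000 + 0.3750
  = 2.5000 bits

I(P;Q) = H(P) + H(Q) - H(P,Q)
  = 1.0000 + 1.5000 - 2.5000
  = 0.0000 bits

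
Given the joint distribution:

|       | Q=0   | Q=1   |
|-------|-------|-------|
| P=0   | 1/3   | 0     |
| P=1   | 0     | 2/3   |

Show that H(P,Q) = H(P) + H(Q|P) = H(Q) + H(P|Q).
Marginal P(P) (row sums):
  P(P=0) = 1/3 + 0 = 1/3
  P(P=1) = 0 + 2/3 = 2/3
Marginal P(Q) (column sums):
  P(Q=0) = 1/3 + 0 = 1/3
  P(Q=1) = 0 + 2/3 = 2/3

Decomposition 1: H(P) + H(Q|P)
H(P) = -[(1/3)·log₂(1/3) + (2/3)·log₂(2/3)]
  = 0.5283 + 0.3900
  = 0.9183 bits
H(Q|P) = -Σ P(P,Q)·log₂ P(Q|P), where P(Q|P) = P(P,Q) / P(P)
  (cells with P(P,Q) = 0 contribute 0)
  (P=0,Q=0): P(Q|P) = (1/3)/(1/3) = 1;  -(1/3)·log₂(1) = 0.0000
  (P=1,Q=1): P(Q|P) = (2/3)/(2/3) = 1;  -(2/3)·log₂(1) = 0.0000
H(Q|P) = 0.0000 + 0.0000
  = 0.0000 bits
H(P) + H(Q|P) = 0.9183 + 0.0000 = 0.9183 bits

Decomposition 2: H(Q) + H(P|Q)
H(Q) = -[(1/3)·log₂(1/3) + (2/3)·log₂(2/3)]
  = 0.5283 + 0.3900
  = 0.9183 bits
H(P|Q) = -Σ P(P,Q)·log₂ P(P|Q), where P(P|Q) = P(P,Q) / P(Q)
  (cells with P(P,Q) = 0 contribute 0)
  (P=0,Q=0): P(P|Q) = (1/3)/(1/3) = 1;  -(1/3)·log₂(1) = 0.0000
  (P=1,Q=1): P(P|Q) = (2/3)/(2/3) = 1;  -(2/3)·log₂(1) = 0.0000
H(P|Q) = 0.0000 + 0.0000
  = 0.0000 bits
H(Q) + H(P|Q) = 0.9183 + 0.0000 = 0.9183 bits

Direct computation of the joint entropy:
H(P,Q) = -[(1/3)·log₂(1/3) + (2/3)·log₂(2/3)]
  = 0.5283 + 0.3900
  = 0.9183 bits

All three agree: H(P,Q) = 0.9183 bits ✓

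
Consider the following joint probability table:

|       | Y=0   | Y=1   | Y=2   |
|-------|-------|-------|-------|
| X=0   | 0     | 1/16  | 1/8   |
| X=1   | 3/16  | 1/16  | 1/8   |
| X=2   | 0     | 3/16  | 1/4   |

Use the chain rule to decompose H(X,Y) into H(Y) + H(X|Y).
By the chain rule: H(X,Y) = H(Y) + H(X|Y)

Marginal P(Y) (column sums):
  P(Y=0) = 0 + 3/16 + 0 = 3/16
  P(Y=1) = 1/16 + 1/16 + 3/16 = 5/16
  P(Y=2) = 1/8 + 1/8 + 1/4 = 1/2
H(Y) = -[(3/16)·log₂(3/16) + (5/16)·log₂(5/16) + (1/2)·log₂(1/2)]
  = 0.4528 + 0.5244 + 0.5000
  = 1.4772 bits
H(X|Y) = -Σ P(X,Y)·log₂ P(X|Y), where P(X|Y) = P(X,Y) / P(Y)
  (cells with P(X,Y) = 0 contribute 0)
  (X=0,Y=1): P(X|Y) = (1/16)/(5/16) = 1/5;  -(1/16)·log₂(1/5) = 0.1451
  (X=0,Y=2): P(X|Y) = (1/8)/(1/2) = 1/4;  -(1/8)·log₂(1/4) = 0.2500
  (X=1,Y=0): P(X|Y) = (3/16)/(3/16) = 1;  -(3/16)·log₂(1) = 0.0000
  (X=1,Y=1): P(X|Y) = (1/16)/(5/16) = 1/5;  -(1/16)·log₂(1/5) = 0.1451
  (X=1,Y=2): P(X|Y) = (1/8)/(1/2) = 1/4;  -(1/8)·log₂(1/4) = 0.2500
  (X=2,Y=1): P(X|Y) = (3/16)/(5/16) = 3/5;  -(3/16)·log₂(3/5) = 0.1382
  (X=2,Y=2): P(X|Y) = (1/4)/(1/2) = 1/2;  -(1/4)·log₂(1/2) = 0.2500
H(X|Y) = 0.1451 + 0.2500 + 0.0000 + 0.1451 + 0.2500 + 0.1382 + 0.2500
  = 1.1784 bits

H(X,Y) = H(Y) + H(X|Y) = 1.4772 + 1.1784 = 2.6556 bits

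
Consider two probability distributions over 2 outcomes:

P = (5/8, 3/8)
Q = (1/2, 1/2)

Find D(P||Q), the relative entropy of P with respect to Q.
D(P||Q) = Σ P(i) log₂(P(i)/Q(i))
  i=0: (5/8) × log₂((5/8)/(1/2)) = (5/8) × log₂(5/4) = 0.2012
  i=1: (3/8) × log₂((3/8)/(1/2)) = (3/8) × log₂(3/4) = -0.1556
D(P||Q) = 0.2012 - 0.1556
  = 0.0456 bits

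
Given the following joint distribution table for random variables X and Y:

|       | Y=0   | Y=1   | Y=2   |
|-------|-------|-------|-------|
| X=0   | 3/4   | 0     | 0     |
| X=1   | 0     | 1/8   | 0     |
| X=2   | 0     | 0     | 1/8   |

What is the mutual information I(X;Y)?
Marginal P(X) (row sums):
  P(X=0) = 3/4 + 0 + 0 = 3/4
  P(X=1) = 0 + 1/8 + 0 = 1/8
  P(X=2) = 0 + 0 + 1/8 = 1/8
Marginal P(Y) (column sums):
  P(Y=0) = 3/4 + 0 + 0 = 3/4
  P(Y=1) = 0 + 1/8 + 0 = 1/8
  P(Y=2) = 0 + 0 + 1/8 = 1/8

H(X) = -[(3/4)·log₂(3/4) + (1/8)·log₂(1/8) + (1/8)·log₂(1/8)]
  = 0.3113 + 0.3750 + 0.3750
  = 1.0613 bits
H(Y) = -[(3/4)·log₂(3/4) + (1/8)·log₂(1/8) + (1/8)·log₂(1/8)]
  = 0.3113 + 0.3750 + 0.3750
  = 1.0613 bits
H(X,Y) = -[(3/4)·log₂(3/4) + (1/8)·log₂(1/8) + (1/8)·log₂(1/8)]
  = 0.3113 + 0.3750 + 0.3750
  = 1.0613 bits

I(X;Y) = H(X) + H(Y) - H(X,Y)
  = 1.0613 + 1.0613 - 1.0613
  = 1.0613 bits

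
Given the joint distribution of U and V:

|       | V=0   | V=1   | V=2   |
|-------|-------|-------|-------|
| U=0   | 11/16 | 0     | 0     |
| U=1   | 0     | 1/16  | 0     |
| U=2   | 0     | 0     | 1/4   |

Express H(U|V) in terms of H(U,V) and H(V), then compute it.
H(U|V) = H(U,V) - H(V)

Marginal P(V) (column sums):
  P(V=0) = 11/16 + 0 + 0 = 11/16
  P(V=1) = 0 + 1/16 + 0 = 1/16
  P(V=2) = 0 + 0 + 1/4 = 1/4

H(U,V) = -[(11/16)·log₂(11/16) + (1/16)·log₂(1/16) + (1/4)·log₂(1/4)]
  = 0.3716 + 0.2500 + 0.5000
  = 1.1216 bits
H(V) = -[(11/16)·log₂(11/16) + (1/16)·log₂(1/16) + (1/4)·log₂(1/4)]
  = 0.3716 + 0.2500 + 0.5000
  = 1.1216 bits

H(U|V) = 1.1216 - 1.1216 = 0.0000 bits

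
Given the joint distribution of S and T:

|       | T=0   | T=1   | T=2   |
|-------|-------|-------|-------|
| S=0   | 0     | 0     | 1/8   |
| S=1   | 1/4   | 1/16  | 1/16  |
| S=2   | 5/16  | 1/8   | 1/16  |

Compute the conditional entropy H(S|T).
Marginal P(T) (column sums):
  P(T=0) = 0 + 1/4 + 5/16 = 9/16
  P(T=1) = 0 + 1/16 + 1/8 = 3/16
  P(T=2) = 1/8 + 1/16 + 1/16 = 1/4

H(S|T) = -Σ P(S,T)·log₂ P(S|T), where P(S|T) = P(S,T) / P(T)
  (cells with P(S,T) = 0 contribute 0)
  (S=0,T=2): P(S|T) = (1/8)/(1/4) = 1/2;  -(1/8)·log₂(1/2) = 0.1250
  (S=1,T=0): P(S|T) = (1/4)/(9/16) = 4/9;  -(1/4)·log₂(4/9) = 0.2925
  (S=1,T=1): P(S|T) = (1/16)/(3/16) = 1/3;  -(1/16)·log₂(1/3) = 0.0991
  (S=1,T=2): P(S|T) = (1/16)/(1/4) = 1/4;  -(1/16)·log₂(1/4) = 0.1250
  (S=2,T=0): P(S|T) = (5/16)/(9/16) = 5/9;  -(5/16)·log₂(5/9) = 0.2650
  (S=2,T=1): P(S|T) = (1/8)/(3/16) = 2/3;  -(1/8)·log₂(2/3) = 0.0731
  (S=2,T=2): P(S|T) = (1/16)/(1/4) = 1/4;  -(1/16)·log₂(1/4) = 0.1250
H(S|T) = 0.1250 + 0.2925 + 0.0991 + 0.1250 + 0.2650 + 0.0731 + 0.1250
  = 1.1047 bits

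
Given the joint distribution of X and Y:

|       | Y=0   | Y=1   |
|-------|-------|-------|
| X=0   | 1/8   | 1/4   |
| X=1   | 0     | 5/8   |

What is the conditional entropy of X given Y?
Marginal P(Y) (column sums):
  P(Y=0) = 1/8 + 0 = 1/8
  P(Y=1) = 1/4 + 5/8 = 7/8

H(X|Y) = -Σ P(X,Y)·log₂ P(X|Y), where P(X|Y) = P(X,Y) / P(Y)
  (cells with P(X,Y) = 0 contribute 0)
  (X=0,Y=0): P(X|Y) = (1/8)/(1/8) = 1;  -(1/8)·log₂(1) = 0.0000
  (X=0,Y=1): P(X|Y) = (1/4)/(7/8) = 2/7;  -(1/4)·log₂(2/7) = 0.4518
  (X=1,Y=1): P(X|Y) = (5/8)/(7/8) = 5/7;  -(5/8)·log₂(5/7) = 0.3034
H(X|Y) = 0.0000 + 0.4518 + 0.3034
  = 0.7552 bits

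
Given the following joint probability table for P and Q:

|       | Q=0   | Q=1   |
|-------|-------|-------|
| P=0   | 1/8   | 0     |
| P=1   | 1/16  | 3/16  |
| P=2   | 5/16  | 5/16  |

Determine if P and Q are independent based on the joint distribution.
Marginal P(P) (row sums):
  P(P=0) = 1/8 + 0 = 1/8
  P(P=1) = 1/16 + 3/16 = 1/4
  P(P=2) = 5/16 + 5/16 = 5/8
Marginal P(Q) (column sums):
  P(Q=0) = 1/8 + 1/16 + 5/16 = 1/2
  P(Q=1) = 0 + 3/16 + 5/16 = 1/2

P and Q are independent iff P(P=i,Q=j) = P(P=i)·P(Q=j) for every cell.
  P(P=0)·P(Q=0) = 1/8 × 1/2 = 1/16, but P(P=0,Q=0) = 1/8 ✗

No, P and Q are not independent. Quantitatively, I(P;Q) > 0:

H(P) = -[(1/8)·log₂(1/8) + (1/4)·log₂(1/4) + (5/8)·log₂(5/8)]
  = 0.3750 + 0.5000 + 0.4238
  = 1.2988 bits
H(Q) = -[(1/2)·log₂(1/2) + (1/2)·log₂(1/2)]
  = 0.5000 + 0.5000
  = 1.0000 bits
H(P,Q) = -[(1/8)·log₂(1/8) + (1/16)·log₂(1/16) + (3/16)·log₂(3/16) + (5/16)·log₂(5/16) + (5/16)·log₂(5/16)]
  = 0.3750 + 0.2500 + 0.4528 + 0.5244 + 0.5244
  = 2.1266 bits
I(P;Q) = H(P) + H(Q) - H(P,Q) = 1.2988 + 1.0000 - 2.1266 = 0.1722 bits > 0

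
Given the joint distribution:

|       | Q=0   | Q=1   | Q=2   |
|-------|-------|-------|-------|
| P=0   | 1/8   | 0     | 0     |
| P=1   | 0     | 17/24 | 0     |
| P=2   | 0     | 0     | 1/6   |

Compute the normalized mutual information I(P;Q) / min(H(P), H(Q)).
Marginal P(P) (row sums):
  P(P=0) = 1/8 + 0 + 0 = 1/8
  P(P=1) = 0 + 17/24 + 0 = 17/24
  P(P=2) = 0 + 0 + 1/6 = 1/6
Marginal P(Q) (column sums):
  P(Q=0) = 1/8 + 0 + 0 = 1/8
  P(Q=1) = 0 + 17/24 + 0 = 17/24
  P(Q=2) = 0 + 0 + 1/6 = 1/6

H(P) = -[(1/8)·log₂(1/8) + (17/24)·log₂(17/24) + (1/6)·log₂(1/6)]
  = 0.3750 + 0.3524 + 0.4308
  = 1.1582 bits
H(Q) = -[(1/8)·log₂(1/8) + (17/24)·log₂(17/24) + (1/6)·log₂(1/6)]
  = 0.3750 + 0.3524 + 0.4308
  = 1.1582 bits
H(P,Q) = -[(1/8)·log₂(1/8) + (17/24)·log₂(17/24) + (1/6)·log₂(1/6)]
  = 0.3750 + 0.3524 + 0.4308
  = 1.1582 bits

I(P;Q) = H(P) + H(Q) - H(P,Q)
  = 1.1582 + 1.1582 - 1.1582
  = 1.1582 bits

min(H(P), H(Q)) = min(1.1582, 1.1582) = 1.1582 bits
Normalized MI = 1.1582 / 1.1582 = 1.0000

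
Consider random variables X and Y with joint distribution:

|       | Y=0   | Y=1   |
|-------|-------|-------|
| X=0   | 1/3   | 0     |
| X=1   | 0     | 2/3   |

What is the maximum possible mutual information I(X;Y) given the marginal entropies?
The upper bound on mutual information is I(X;Y) ≤ min(H(X), H(Y)).

Marginal P(X) (row sums):
  P(X=0) = 1/3 + 0 = 1/3
  P(X=1) = 0 + 2/3 = 2/3
Marginal P(Y) (column sums):
  P(Y=0) = 1/3 + 0 = 1/3
  P(Y=1) = 0 + 2/3 = 2/3

H(X) = -[(1/3)·log₂(1/3) + (2/3)·log₂(2/3)]
  = 0.5283 + 0.3900
  = 0.9183 bits
H(Y) = -[(1/3)·log₂(1/3) + (2/3)·log₂(2/3)]
  = 0.5283 + 0.3900
  = 0.9183 bits

Maximum possible I(X;Y) = min(0.9183, 0.9183) = 0.9183 bits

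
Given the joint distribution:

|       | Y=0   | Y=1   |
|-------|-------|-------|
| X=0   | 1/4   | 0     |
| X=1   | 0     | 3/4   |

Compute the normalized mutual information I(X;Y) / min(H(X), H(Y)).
Marginal P(X) (row sums):
  P(X=0) = 1/4 + 0 = 1/4
  P(X=1) = 0 + 3/4 = 3/4
Marginal P(Y) (column sums):
  P(Y=0) = 1/4 + 0 = 1/4
  P(Y=1) = 0 + 3/4 = 3/4

H(X) = -[(1/4)·log₂(1/4) + (3/4)·log₂(3/4)]
  = 0.5000 + 0.3113
  = 0.8113 bits
H(Y) = -[(1/4)·log₂(1/4) + (3/4)·log₂(3/4)]
  = 0.5000 + 0.3113
  = 0.8113 bits
H(X,Y) = -[(1/4)·log₂(1/4) + (3/4)·log₂(3/4)]
  = 0.5000 + 0.3113
  = 0.8113 bits

I(X;Y) = H(X) + H(Y) - H(X,Y)
  = 0.8113 + 0.8113 - 0.8113
  = 0.8113 bits

min(H(X), H(Y)) = min(0.8113, 0.8113) = 0.8113 bits
Normalized MI = 0.8113 / 0.8113 = 1.0000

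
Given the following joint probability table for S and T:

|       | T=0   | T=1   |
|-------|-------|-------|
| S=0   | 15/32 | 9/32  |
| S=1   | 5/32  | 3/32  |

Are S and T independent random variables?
Marginal P(S) (row sums):
  P(S=0) = 15/32 + 9/32 = 3/4
  P(S=1) = 5/32 + 3/32 = 1/4
Marginal P(T) (column sums):
  P(T=0) = 15/32 + 5/32 = 5/8
  P(T=1) = 9/32 + 3/32 = 3/8

S and T are independent iff P(S=i,T=j) = P(S=i)·P(T=j) for every cell.
  P(S=0)·P(T=0) = 3/4 × 5/8 = 15/32 = P(S=0,T=0) ✓
  P(S=0)·P(T=1) = 3/4 × 3/8 = 9/32 = P(S=0,T=1) ✓
  P(S=1)·P(T=0) = 1/4 × 5/8 = 5/32 = P(S=1,T=0) ✓
  P(S=1)·P(T=1) = 1/4 × 3/8 = 3/32 = P(S=1,T=1) ✓

Yes, S and T are independent: every cell factors, so I(S;T) = 0 bits.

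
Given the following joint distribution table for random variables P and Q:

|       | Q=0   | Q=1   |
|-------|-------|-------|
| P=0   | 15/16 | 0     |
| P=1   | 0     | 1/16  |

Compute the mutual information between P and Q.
Marginal P(P) (row sums):
  P(P=0) = 15/16 + 0 = 15/16
  P(P=1) = 0 + 1/16 = 1/16
Marginal P(Q) (column sums):
  P(Q=0) = 15/16 + 0 = 15/16
  P(Q=1) = 0 + 1/16 = 1/16

H(P) = -[(15/16)·log₂(15/16) + (1/16)·log₂(1/16)]
  = 0.0873 + 0.2500
  = 0.3373 bits
H(Q) = -[(15/16)·log₂(15/16) + (1/16)·log₂(1/16)]
  = 0.0873 + 0.2500
  = 0.3373 bits
H(P,Q) = -[(15/16)·log₂(15/16) + (1/16)·log₂(1/16)]
  = 0.0873 + 0.2500
  = 0.3373 bits

I(P;Q) = H(P) + H(Q) - H(P,Q)
  = 0.3373 + 0.3373 - 0.3373
  = 0.3373 bits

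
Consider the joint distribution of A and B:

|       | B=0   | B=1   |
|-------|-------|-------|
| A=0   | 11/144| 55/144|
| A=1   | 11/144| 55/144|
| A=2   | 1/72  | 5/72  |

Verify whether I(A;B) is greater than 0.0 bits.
Marginal P(A) (row sums):
  P(A=0) = 11/144 + 55/144 = 11/24
  P(A=1) = 11/144 + 55/144 = 11/24
  P(A=2) = 1/72 + 5/72 = 1/12
Marginal P(B) (column sums):
  P(B=0) = 11/144 + 11/144 + 1/72 = 1/6
  P(B=1) = 55/144 + 55/144 + 5/72 = 5/6

H(A) = -[(11/24)·log₂(11/24) + (11/24)·log₂(11/24) + (1/12)·log₂(1/12)]
  = 0.5159 + 0.5159 + 0.2987
  = 1.3305 bits
H(B) = -[(1/6)·log₂(1/6) + (5/6)·log₂(5/6)]
  = 0.4308 + 0.2192
  = 0.6500 bits
H(A,B) = -[(11/144)·log₂(11/144) + (55/144)·log₂(55/144) + (11/144)·log₂(11/144) + (55/144)·log₂(55/144) + (1/72)·log₂(1/72) + (5/72)·log₂(5/72)]
  = 0.2834 + 0.5304 + 0.2834 + 0.5304 + 0.0857 + 0.2672
  = 1.9805 bits

I(A;B) = H(A) + H(B) - H(A,B)
  = 1.3305 + 0.6500 - 1.9805
  = 0.0000 bits

No. I(A;B) = 0.0000 bits, which is ≤ 0.0 bits.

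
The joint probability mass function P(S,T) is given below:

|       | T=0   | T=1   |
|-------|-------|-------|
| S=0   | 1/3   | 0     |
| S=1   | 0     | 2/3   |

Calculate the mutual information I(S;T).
Marginal P(S) (row sums):
  P(S=0) = 1/3 + 0 = 1/3
  P(S=1) = 0 + 2/3 = 2/3
Marginal P(T) (column sums):
  P(T=0) = 1/3 + 0 = 1/3
  P(T=1) = 0 + 2/3 = 2/3

H(S) = -[(1/3)·log₂(1/3) + (2/3)·log₂(2/3)]
  = 0.5283 + 0.3900
  = 0.9183 bits
H(T) = -[(1/3)·log₂(1/3) + (2/3)·log₂(2/3)]
  = 0.5283 + 0.3900
  = 0.9183 bits
H(S,T) = -[(1/3)·log₂(1/3) + (2/3)·log₂(2/3)]
  = 0.5283 + 0.3900
  = 0.9183 bits

I(S;T) = H(S) + H(T) - H(S,T)
  = 0.9183 + 0.9183 - 0.9183
  = 0.9183 bits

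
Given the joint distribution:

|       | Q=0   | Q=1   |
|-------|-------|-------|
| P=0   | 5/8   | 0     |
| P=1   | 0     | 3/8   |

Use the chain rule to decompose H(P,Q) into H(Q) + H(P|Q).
By the chain rule: H(P,Q) = H(Q) + H(P|Q)

Marginal P(Q) (column sums):
  P(Q=0) = 5/8 + 0 = 5/8
  P(Q=1) = 0 + 3/8 = 3/8
H(Q) = -[(5/8)·log₂(5/8) + (3/8)·log₂(3/8)]
  = 0.4238 + 0.5306
  = 0.9544 bits
H(P|Q) = -Σ P(P,Q)·log₂ P(P|Q), where P(P|Q) = P(P,Q) / P(Q)
  (cells with P(P,Q) = 0 contribute 0)
  (P=0,Q=0): P(P|Q) = (5/8)/(5/8) = 1;  -(5/8)·log₂(1) = 0.0000
  (P=1,Q=1): P(P|Q) = (3/8)/(3/8) = 1;  -(3/8)·log₂(1) = 0.0000
H(P|Q) = 0.0000 + 0.0000
  = 0.0000 bits

H(P,Q) = H(Q) + H(P|Q) = 0.9544 + 0.0000 = 0.9544 bits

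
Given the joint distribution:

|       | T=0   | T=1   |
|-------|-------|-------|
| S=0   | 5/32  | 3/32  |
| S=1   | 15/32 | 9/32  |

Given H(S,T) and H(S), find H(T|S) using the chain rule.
From the chain rule: H(S,T) = H(S) + H(T|S)
Therefore: H(T|S) = H(S,T) - H(S)

H(S,T) = -[(5/32)·log₂(5/32) + (3/32)·log₂(3/32) + (15/32)·log₂(15/32) + (9/32)·log₂(9/32)]
  = 0.4184 + 0.3202 + 0.5124 + 0.5147
  = 1.7657 bits
Marginal P(S) (row sums):
  P(S=0) = 5/32 + 3/32 = 1/4
  P(S=1) = 15/32 + 9/32 = 3/4
H(S) = -[(1/4)·log₂(1/4) + (3/4)·log₂(3/4)]
  = 0.5000 + 0.3113
  = 0.8113 bits

H(T|S) = 1.7657 - 0.8113 = 0.9544 bits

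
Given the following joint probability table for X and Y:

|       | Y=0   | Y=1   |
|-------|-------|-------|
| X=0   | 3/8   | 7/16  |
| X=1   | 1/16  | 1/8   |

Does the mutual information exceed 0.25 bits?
Marginal P(X) (row sums):
  P(X=0) = 3/8 + 7/16 = 13/16
  P(X=1) = 1/16 + 1/8 = 3/16
Marginal P(Y) (column sums):
  P(Y=0) = 3/8 + 1/16 = 7/16
  P(Y=1) = 7/16 + 1/8 = 9/16

H(X) = -[(13/16)·log₂(13/16) + (3/16)·log₂(3/16)]
  = 0.2434 + 0.4528
  = 0.6962 bits
H(Y) = -[(7/16)·log₂(7/16) + (9/16)·log₂(9/16)]
  = 0.5218 + 0.4669
  = 0.9887 bits
H(X,Y) = -[(3/8)·log₂(3/8) + (7/16)·log₂(7/16) + (1/16)·log₂(1/16) + (1/8)·log₂(1/8)]
  = 0.5306 + 0.5218 + 0.2500 + 0.3750
  = 1.6774 bits

I(X;Y) = H(X) + H(Y) - H(X,Y)
  = 0.6962 + 0.9887 - 1.6774
  = 0.0075 bits

No. I(X;Y) = 0.0075 bits, which is ≤ 0.25 bits.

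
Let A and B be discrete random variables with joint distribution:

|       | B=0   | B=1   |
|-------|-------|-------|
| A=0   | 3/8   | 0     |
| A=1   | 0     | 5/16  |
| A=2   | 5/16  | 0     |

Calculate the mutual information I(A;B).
Marginal P(A) (row sums):
  P(A=0) = 3/8 + 0 = 3/8
  P(A=1) = 0 + 5/16 = 5/16
  P(A=2) = 5/16 + 0 = 5/16
Marginal P(B) (column sums):
  P(B=0) = 3/8 + 0 + 5/16 = 11/16
  P(B=1) = 0 + 5/16 + 0 = 5/16

H(A) = -[(3/8)·log₂(3/8) + (5/16)·log₂(5/16) + (5/16)·log₂(5/16)]
  = 0.5306 + 0.5244 + 0.5244
  = 1.5794 bits
H(B) = -[(11/16)·log₂(11/16) + (5/16)·log₂(5/16)]
  = 0.3716 + 0.5244
  = 0.8960 bits
H(A,B) = -[(3/8)·log₂(3/8) + (5/16)·log₂(5/16) + (5/16)·log₂(5/16)]
  = 0.5306 + 0.5244 + 0.5244
  = 1.5794 bits

I(A;B) = H(A) + H(B) - H(A,B)
  = 1.5794 + 0.8960 - 1.5794
  = 0.8960 bits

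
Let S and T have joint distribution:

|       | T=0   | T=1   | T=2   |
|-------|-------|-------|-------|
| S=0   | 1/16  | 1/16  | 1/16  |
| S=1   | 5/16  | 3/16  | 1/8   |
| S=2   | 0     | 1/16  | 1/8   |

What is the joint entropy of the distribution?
H(S,T) = -Σ P(S,T) log₂ P(S,T), summed over the non-zero cells:
H(S,T) = -[(1/16)·log₂(1/16) + (1/16)·log₂(1/16) + (1/16)·log₂(1/16) + (5/16)·log₂(5/16) + (3/16)·log₂(3/16) + (1/8)·log₂(1/8) + (1/16)·log₂(1/16) + (1/8)·log₂(1/8)]
  = 0.2500 + 0.2500 + 0.2500 + 0.5244 + 0.4528 + 0.3750 + 0.2500 + 0.3750
  = 2.7272 bits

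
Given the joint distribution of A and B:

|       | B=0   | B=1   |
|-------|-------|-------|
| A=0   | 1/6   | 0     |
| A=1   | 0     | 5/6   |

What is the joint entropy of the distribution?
H(A,B) = -Σ P(A,B) log₂ P(A,B), summed over the non-zero cells:
H(A,B) = -[(1/6)·log₂(1/6) + (5/6)·log₂(5/6)]
  = 0.4308 + 0.2192
  = 0.6500 bits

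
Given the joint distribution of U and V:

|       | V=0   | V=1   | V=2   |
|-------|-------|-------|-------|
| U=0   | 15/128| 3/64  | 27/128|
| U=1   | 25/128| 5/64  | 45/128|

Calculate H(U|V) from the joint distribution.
Marginal P(V) (column sums):
  P(V=0) = 15/128 + 25/128 = 5/16
  P(V=1) = 3/64 + 5/64 = 1/8
  P(V=2) = 27/128 + 45/128 = 9/16

H(U|V) = -Σ P(U,V)·log₂ P(U|V), where P(U|V) = P(U,V) / P(V)
  (U=0,V=0): P(U|V) = (15/128)/(5/16) = 3/8;  -(15/128)·log₂(3/8) = 0.1658
  (U=0,V=1): P(U|V) = (3/64)/(1/8) = 3/8;  -(3/64)·log₂(3/8) = 0.0663
  (U=0,V=2): P(U|V) = (27/128)/(9/16) = 3/8;  -(27/128)·log₂(3/8) = 0.2985
  (U=1,V=0): P(U|V) = (25/128)/(5/16) = 5/8;  -(25/128)·log₂(5/8) = 0.1324
  (U=1,V=1): P(U|V) = (5/64)/(1/8) = 5/8;  -(5/64)·log₂(5/8) = 0.0530
  (U=1,V=2): P(U|V) = (45/128)/(9/16) = 5/8;  -(45/128)·log₂(5/8) = 0.2384
H(U|V) = 0.1658 + 0.0663 + 0.2985 + 0.1324 + 0.0530 + 0.2384
  = 0.9544 bits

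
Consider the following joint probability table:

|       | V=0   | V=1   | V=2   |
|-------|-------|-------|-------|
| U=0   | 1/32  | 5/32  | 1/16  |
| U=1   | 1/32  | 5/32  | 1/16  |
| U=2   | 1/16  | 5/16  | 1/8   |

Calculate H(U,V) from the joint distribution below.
H(U,V) = -Σ P(U,V) log₂ P(U,V), summed over the non-zero cells:
H(U,V) = -[(1/32)·log₂(1/32) + (5/32)·log₂(5/32) + (1/16)·log₂(1/16) + (1/32)·log₂(1/32) + (5/32)·log₂(5/32) + (1/16)·log₂(1/16) + (1/16)·log₂(1/16) + (5/16)·log₂(5/16) + (1/8)·log₂(1/8)]
  = 0.1563 + 0.4184 + 0.2500 + 0.1563 + 0.4184 + 0.2500 + 0.2500 + 0.5244 + 0.3750
  = 2.7988 bits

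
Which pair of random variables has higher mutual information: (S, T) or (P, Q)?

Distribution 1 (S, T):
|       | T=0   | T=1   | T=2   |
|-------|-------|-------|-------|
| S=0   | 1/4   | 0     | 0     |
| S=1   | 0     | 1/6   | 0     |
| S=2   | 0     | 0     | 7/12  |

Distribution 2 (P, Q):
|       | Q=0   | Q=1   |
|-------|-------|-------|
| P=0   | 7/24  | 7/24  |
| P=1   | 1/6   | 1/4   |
Distribution 1 (S, T):
Marginal P(S) (row sums):
  P(S=0) = 1/4 + 0 + 0 = 1/4
  P(S=1) = 0 + 1/6 + 0 = 1/6
  P(S=2) = 0 + 0 + 7/12 = 7/12
Marginal P(T) (column sums):
  P(T=0) = 1/4 + 0 + 0 = 1/4
  P(T=1) = 0 + 1/6 + 0 = 1/6
  P(T=2) = 0 + 0 + 7/12 = 7/12

H(S) = -[(1/4)·log₂(1/4) + (1/6)·log₂(1/6) + (7/12)·log₂(7/12)]
  = 0.5000 + 0.4308 + 0.4536
  = 1.3844 bits
H(T) = -[(1/4)·log₂(1/4) + (1/6)·log₂(1/6) + (7/12)·log₂(7/12)]
  = 0.5000 + 0.4308 + 0.4536
  = 1.3844 bits
H(S,T) = -[(1/4)·log₂(1/4) + (1/6)·log₂(1/6) + (7/12)·log₂(7/12)]
  = 0.5000 + 0.4308 + 0.4536
  = 1.3844 bits

I(S;T) = H(S) + H(T) - H(S,T)
  = 1.3844 + 1.3844 - 1.3844
  = 1.3844 bits

Distribution 2 (P, Q):
Marginal P(P) (row sums):
  P(P=0) = 7/24 + 7/24 = 7/12
  P(P=1) = 1/6 + 1/4 = 5/12
Marginal P(Q) (column sums):
  P(Q=0) = 7/24 + 1/6 = 11/24
  P(Q=1) = 7/24 + 1/4 = 13/24

H(P) = -[(7/12)·log₂(7/12) + (5/12)·log₂(5/12)]
  = 0.4536 + 0.5263
  = 0.9799 bits
H(Q) = -[(11/24)·log₂(11/24) + (13/24)·log₂(13/24)]
  = 0.5159 + 0.4791
  = 0.9950 bits
H(P,Q) = -[(7/24)·log₂(7/24) + (7/24)·log₂(7/24) + (1/6)·log₂(1/6) + (1/4)·log₂(1/4)]
  = 0.5185 + 0.5185 + 0.4308 + 0.5000
  = 1.9678 bits

I(P;Q) = H(P) + H(Q) - H(P,Q)
  = 0.9799 + 0.9950 - 1.9678
  = 0.0071 bits

I(S;T) = 1.3844 bits > I(P;Q) = 0.0071 bits, so (S, T) has the higher mutual information (stronger dependence).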